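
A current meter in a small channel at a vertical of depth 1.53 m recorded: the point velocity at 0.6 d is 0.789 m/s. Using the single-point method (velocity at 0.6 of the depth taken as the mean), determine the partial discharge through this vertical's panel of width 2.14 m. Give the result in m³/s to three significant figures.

2.58 m³/s

v̄ = v₀.₆ = 0.789 m/s
q = v̄ × d × w = 0.7890 × 1.53 × 2.14 = 2.583 m³/s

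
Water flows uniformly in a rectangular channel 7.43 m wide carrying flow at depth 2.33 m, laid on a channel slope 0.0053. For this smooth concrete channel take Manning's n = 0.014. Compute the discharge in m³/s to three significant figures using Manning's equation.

A = b·y = 7.43 × 2.33 = 17.31 m²
P = b + 2y = 7.43 + 2×2.33 = 12.09 m
R = A/P = 17.31/12.09 = 1.432 m
Q = (1/n)·A·R^(2/3)·S^(1/2) = (1/0.014) × 17.31 × 1.432^(2/3) × 0.0053^(1/2) = 114.4 m³/s

114 m³/s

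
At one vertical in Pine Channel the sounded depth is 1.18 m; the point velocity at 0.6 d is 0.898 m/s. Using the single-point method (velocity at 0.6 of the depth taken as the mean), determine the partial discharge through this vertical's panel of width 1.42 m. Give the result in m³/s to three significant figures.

1.50 m³/s

v̄ = v₀.₆ = 0.898 m/s
q = v̄ × d × w = 0.8980 × 1.18 × 1.42 = 1.505 m³/s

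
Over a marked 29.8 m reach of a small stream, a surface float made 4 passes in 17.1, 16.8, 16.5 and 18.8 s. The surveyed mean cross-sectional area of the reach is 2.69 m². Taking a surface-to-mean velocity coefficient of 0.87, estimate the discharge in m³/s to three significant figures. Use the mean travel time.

4.03 m³/s

t̄ = (17.1 + 16.8 + 16.5 + 18.8) / 4 = 17.3 s
v_surface = L / t̄ = 29.8 / 17.3 = 1.723 m/s
v_mean = 0.87 × 1.723 = 1.499 m/s
Q = A × v_mean = 2.69 × 1.499 = 4.031 m³/s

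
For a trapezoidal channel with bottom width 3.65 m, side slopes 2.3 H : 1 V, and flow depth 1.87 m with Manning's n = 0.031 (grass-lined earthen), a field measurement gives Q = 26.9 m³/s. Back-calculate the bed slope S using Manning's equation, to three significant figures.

A = (b + z·y)·y = (3.65 + 2.3×1.87)×1.87 = 14.87 m²
P = b + 2y√(1+z²) = 3.65 + 2×1.87×√(1+2.3²) = 13.03 m
R = A/P = 14.87/13.03 = 1.141 m
S = (Q·n / (1·A·R^(2/3)))² = (26.9×0.031 / (1×14.87×1.092))² = 0.002638

0.00264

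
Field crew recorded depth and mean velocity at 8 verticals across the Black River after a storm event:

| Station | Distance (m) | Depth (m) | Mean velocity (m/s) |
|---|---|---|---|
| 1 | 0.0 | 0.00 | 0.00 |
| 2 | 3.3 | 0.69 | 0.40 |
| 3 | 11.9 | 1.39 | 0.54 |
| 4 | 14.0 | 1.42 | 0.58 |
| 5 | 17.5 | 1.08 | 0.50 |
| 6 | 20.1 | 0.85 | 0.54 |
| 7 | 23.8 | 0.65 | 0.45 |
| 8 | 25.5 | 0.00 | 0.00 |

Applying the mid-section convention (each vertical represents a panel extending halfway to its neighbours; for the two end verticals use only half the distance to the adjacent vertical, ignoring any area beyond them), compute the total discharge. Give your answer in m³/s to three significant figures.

11.8 m³/s

w_2 = (11.9 − 0.0)/2 = 5.95 m; q_2 = 0.40 × 0.69 × 5.95 = 1.642 m³/s
w_3 = (14.0 − 3.3)/2 = 5.35 m; q_3 = 0.54 × 1.39 × 5.35 = 4.016 m³/s
w_4 = (17.5 − 11.9)/2 = 2.8 m; q_4 = 0.58 × 1.42 × 2.8 = 2.306 m³/s
w_5 = (20.1 − 14.0)/2 = 3.05 m; q_5 = 0.50 × 1.08 × 3.05 = 1.647 m³/s
w_6 = (23.8 − 17.5)/2 = 3.15 m; q_6 = 0.54 × 0.85 × 3.15 = 1.446 m³/s
w_7 = (25.5 − 20.1)/2 = 2.7 m; q_7 = 0.45 × 0.65 × 2.7 = 0.7898 m³/s
Stations 1, 8 contribute zero (depth or velocity is 0).
Q = Σ qᵢ = 11.85 m³/s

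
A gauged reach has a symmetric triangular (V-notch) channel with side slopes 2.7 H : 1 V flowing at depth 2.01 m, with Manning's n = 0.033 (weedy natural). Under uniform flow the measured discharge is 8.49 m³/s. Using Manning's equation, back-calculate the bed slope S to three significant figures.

0.000714

A = z·y² = 2.7×2.01² = 10.91 m²
P = 2y√(1+z²) = 2×2.01×√(1+2.7²) = 11.57 m
R = A/P = 10.91/11.57 = 0.9424 m
S = (Q·n / (1·A·R^(2/3)))² = (8.49×0.033 / (1×10.91×0.9612))² = 0.0007139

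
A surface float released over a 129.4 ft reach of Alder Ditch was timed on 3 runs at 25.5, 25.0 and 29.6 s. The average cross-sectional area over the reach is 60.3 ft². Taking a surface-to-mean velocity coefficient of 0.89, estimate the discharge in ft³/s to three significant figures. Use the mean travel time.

t̄ = (25.5 + 25.0 + 29.6) / 3 = 26.7 s
v_surface = L / t̄ = 129.4 / 26.7 = 4.846 ft/s
v_mean = 0.89 × 4.846 = 4.313 ft/s
Q = A × v_mean = 60.3 × 4.313 = 260.1 ft³/s

260 ft³/s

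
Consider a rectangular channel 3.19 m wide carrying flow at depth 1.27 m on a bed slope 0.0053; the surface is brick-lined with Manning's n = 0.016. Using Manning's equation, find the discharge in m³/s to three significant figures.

14.6 m³/s

A = b·y = 3.19 × 1.27 = 4.051 m²
P = b + 2y = 3.19 + 2×1.27 = 5.730 m
R = A/P = 4.051/5.730 = 0.7070 m
Q = (1/n)·A·R^(2/3)·S^(1/2) = (1/0.016) × 4.051 × 0.7070^(2/3) × 0.0053^(1/2) = 14.63 m³/s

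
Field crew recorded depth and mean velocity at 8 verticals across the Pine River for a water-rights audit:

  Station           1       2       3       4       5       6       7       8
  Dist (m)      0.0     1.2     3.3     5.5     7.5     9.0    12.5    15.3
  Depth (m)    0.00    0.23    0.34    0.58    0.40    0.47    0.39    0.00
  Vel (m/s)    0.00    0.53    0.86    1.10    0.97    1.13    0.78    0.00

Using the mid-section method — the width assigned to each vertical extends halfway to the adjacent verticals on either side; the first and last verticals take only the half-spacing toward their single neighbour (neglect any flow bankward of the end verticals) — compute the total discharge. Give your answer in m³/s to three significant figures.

w_2 = (3.3 − 0.0)/2 = 1.65 m; q_2 = 0.53 × 0.23 × 1.65 = 0.2011 m³/s
w_3 = (5.5 − 1.2)/2 = 2.15 m; q_3 = 0.86 × 0.34 × 2.15 = 0.6287 m³/s
w_4 = (7.5 − 3.3)/2 = 2.1 m; q_4 = 1.10 × 0.58 × 2.1 = 1.340 m³/s
w_5 = (9.0 − 5.5)/2 = 1.75 m; q_5 = 0.97 × 0.40 × 1.75 = 0.6790 m³/s
w_6 = (12.5 − 7.5)/2 = 2.5 m; q_6 = 1.13 × 0.47 × 2.5 = 1.328 m³/s
w_7 = (15.3 − 9.0)/2 = 3.15 m; q_7 = 0.78 × 0.39 × 3.15 = 0.9582 m³/s
Stations 1, 8 contribute zero (depth or velocity is 0).
Q = Σ qᵢ = 5.135 m³/s

5.13 m³/s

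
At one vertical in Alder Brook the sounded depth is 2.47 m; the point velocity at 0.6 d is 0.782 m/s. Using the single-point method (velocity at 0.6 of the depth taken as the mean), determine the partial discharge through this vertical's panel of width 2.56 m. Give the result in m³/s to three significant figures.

v̄ = v₀.₆ = 0.782 m/s
q = v̄ × d × w = 0.7820 × 2.47 × 2.56 = 4.945 m³/s

4.94 m³/s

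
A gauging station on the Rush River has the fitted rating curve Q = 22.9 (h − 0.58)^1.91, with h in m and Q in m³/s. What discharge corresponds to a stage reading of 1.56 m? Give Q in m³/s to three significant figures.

Q = 22.9 × (1.56 − 0.58)^1.91 = 22.9 × 0.98^1.91 = 22.03 m³/s

22.0 m³/s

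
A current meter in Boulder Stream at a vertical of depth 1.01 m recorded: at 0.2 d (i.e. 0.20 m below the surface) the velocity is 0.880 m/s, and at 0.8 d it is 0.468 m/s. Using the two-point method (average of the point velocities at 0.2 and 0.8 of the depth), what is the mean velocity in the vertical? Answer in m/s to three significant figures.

0.674 m/s

v̄ = (0.880 + 0.468) / 2 = 0.6740 m/s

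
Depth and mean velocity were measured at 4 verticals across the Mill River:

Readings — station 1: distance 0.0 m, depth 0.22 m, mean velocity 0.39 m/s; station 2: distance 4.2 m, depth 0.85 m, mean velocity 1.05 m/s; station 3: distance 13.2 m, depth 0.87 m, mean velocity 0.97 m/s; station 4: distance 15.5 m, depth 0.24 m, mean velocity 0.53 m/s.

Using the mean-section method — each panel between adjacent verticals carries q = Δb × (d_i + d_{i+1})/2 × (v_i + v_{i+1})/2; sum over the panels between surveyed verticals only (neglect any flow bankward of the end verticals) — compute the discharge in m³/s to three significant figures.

10.4 m³/s

Panel 1-2: Δb = 4.2 m, d̄ = (0.22+0.85)/2 = 0.535, v̄ = (0.39+1.05)/2 = 0.72 → q = 4.2×0.535×0.72 = 1.618 m³/s
Panel 2-3: Δb = 9 m, d̄ = (0.85+0.87)/2 = 0.86, v̄ = (1.05+0.97)/2 = 1.01 → q = 9×0.86×1.01 = 7.817 m³/s
Panel 3-4: Δb = 2.3 m, d̄ = (0.87+0.24)/2 = 0.555, v̄ = (0.97+0.53)/2 = 0.75 → q = 2.3×0.555×0.75 = 0.9574 m³/s
Q = Σ q = 10.39 m³/s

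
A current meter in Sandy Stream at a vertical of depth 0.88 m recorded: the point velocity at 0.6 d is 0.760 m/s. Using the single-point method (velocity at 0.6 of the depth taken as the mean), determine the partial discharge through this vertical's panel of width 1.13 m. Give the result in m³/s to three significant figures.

v̄ = v₀.₆ = 0.760 m/s
q = v̄ × d × w = 0.7600 × 0.88 × 1.13 = 0.7557 m³/s

0.756 m³/s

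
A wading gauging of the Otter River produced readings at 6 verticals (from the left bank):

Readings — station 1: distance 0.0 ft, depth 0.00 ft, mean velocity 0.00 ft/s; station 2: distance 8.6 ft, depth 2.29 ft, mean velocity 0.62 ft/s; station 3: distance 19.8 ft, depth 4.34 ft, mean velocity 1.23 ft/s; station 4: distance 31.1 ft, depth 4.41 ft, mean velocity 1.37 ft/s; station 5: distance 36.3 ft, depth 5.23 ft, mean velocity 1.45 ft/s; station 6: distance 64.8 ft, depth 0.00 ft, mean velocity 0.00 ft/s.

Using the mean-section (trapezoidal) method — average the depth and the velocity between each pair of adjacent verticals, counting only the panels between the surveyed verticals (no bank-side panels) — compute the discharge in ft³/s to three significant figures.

191 ft³/s

Panel 1-2: Δb = 8.6 ft, d̄ = (0.00+2.29)/2 = 1.145, v̄ = (0.00+0.62)/2 = 0.31 → q = 8.6×1.145×0.31 = 3.053 ft³/s
Panel 2-3: Δb = 11.2 ft, d̄ = (2.29+4.34)/2 = 3.315, v̄ = (0.62+1.23)/2 = 0.925 → q = 11.2×3.315×0.925 = 34.34 ft³/s
Panel 3-4: Δb = 11.3 ft, d̄ = (4.34+4.41)/2 = 4.375, v̄ = (1.23+1.37)/2 = 1.3 → q = 11.3×4.375×1.3 = 64.27 ft³/s
Panel 4-5: Δb = 5.2 ft, d̄ = (4.41+5.23)/2 = 4.82, v̄ = (1.37+1.45)/2 = 1.41 → q = 5.2×4.82×1.41 = 35.34 ft³/s
Panel 5-6: Δb = 28.5 ft, d̄ = (5.23+0.00)/2 = 2.615, v̄ = (1.45+0.00)/2 = 0.725 → q = 28.5×2.615×0.725 = 54.03 ft³/s
Q = Σ q = 191.0 ft³/s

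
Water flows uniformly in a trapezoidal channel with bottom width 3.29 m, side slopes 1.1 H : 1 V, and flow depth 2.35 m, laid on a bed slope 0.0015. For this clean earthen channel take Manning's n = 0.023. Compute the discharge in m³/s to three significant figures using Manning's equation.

A = (b + z·y)·y = (3.29 + 1.1×2.35)×2.35 = 13.81 m²
P = b + 2y√(1+z²) = 3.29 + 2×2.35×√(1+1.1²) = 10.28 m
R = A/P = 13.81/10.28 = 1.343 m
Q = (1/n)·A·R^(2/3)·S^(1/2) = (1/0.023) × 13.81 × 1.343^(2/3) × 0.0015^(1/2) = 28.31 m³/s

28.3 m³/s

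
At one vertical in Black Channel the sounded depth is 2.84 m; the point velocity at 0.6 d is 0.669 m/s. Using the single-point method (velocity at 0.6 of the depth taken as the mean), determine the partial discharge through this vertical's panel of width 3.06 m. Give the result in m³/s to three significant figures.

v̄ = v₀.₆ = 0.669 m/s
q = v̄ × d × w = 0.6690 × 2.84 × 3.06 = 5.814 m³/s

5.81 m³/s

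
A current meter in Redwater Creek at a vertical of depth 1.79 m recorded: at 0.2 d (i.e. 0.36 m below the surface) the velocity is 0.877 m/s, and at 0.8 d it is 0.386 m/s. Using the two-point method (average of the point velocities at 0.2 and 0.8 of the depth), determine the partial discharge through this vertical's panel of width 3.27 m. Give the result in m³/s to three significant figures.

3.70 m³/s

v̄ = (0.877 + 0.386) / 2 = 0.6315 m/s
q = v̄ × d × w = 0.6315 × 1.79 × 3.27 = 3.696 m³/s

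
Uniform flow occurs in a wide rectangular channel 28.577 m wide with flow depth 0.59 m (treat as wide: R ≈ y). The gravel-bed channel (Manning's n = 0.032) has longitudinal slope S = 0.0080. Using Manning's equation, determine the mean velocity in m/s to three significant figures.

1.97 m/s

A = b·y = 28.577 × 0.59 = 16.86 m²
Wide channel: R ≈ y = 0.59 m
Q = (1/n)·A·R^(2/3)·S^(1/2) = (1/0.032) × 16.86 × 0.5900^(2/3) × 0.0080^(1/2) = 33.15 m³/s
V = Q/A = 33.15/16.86 = 1.966 m/s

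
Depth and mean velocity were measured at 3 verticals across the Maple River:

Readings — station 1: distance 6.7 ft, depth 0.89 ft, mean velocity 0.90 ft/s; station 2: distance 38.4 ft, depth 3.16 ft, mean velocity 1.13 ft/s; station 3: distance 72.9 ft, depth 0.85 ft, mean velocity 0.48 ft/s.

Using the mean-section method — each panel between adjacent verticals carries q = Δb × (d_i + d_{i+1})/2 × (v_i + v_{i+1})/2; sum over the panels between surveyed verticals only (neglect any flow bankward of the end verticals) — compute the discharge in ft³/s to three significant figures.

121 ft³/s

Panel 1-2: Δb = 31.7 ft, d̄ = (0.89+3.16)/2 = 2.025, v̄ = (0.90+1.13)/2 = 1.015 → q = 31.7×2.025×1.015 = 65.16 ft³/s
Panel 2-3: Δb = 34.5 ft, d̄ = (3.16+0.85)/2 = 2.005, v̄ = (1.13+0.48)/2 = 0.805 → q = 34.5×2.005×0.805 = 55.68 ft³/s
Q = Σ q = 120.8 ft³/s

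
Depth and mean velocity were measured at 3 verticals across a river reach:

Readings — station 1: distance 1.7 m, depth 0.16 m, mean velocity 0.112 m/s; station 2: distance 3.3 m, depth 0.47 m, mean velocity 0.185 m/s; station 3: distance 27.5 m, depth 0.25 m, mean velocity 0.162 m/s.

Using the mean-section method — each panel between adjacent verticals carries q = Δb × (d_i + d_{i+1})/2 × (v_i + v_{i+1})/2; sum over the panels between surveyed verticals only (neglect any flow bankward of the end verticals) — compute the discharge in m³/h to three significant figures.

Panel 1-2: Δb = 1.6 m, d̄ = (0.16+0.47)/2 = 0.315, v̄ = (0.112+0.185)/2 = 0.1485 → q = 1.6×0.315×0.1485 = 0.07484 m³/s
Panel 2-3: Δb = 24.2 m, d̄ = (0.47+0.25)/2 = 0.36, v̄ = (0.185+0.162)/2 = 0.1735 → q = 24.2×0.36×0.1735 = 1.512 m³/s
Q = Σ q = 1.586 m³/s
= 1.586 × 3600 = 5711 m³/h

5710 m³/h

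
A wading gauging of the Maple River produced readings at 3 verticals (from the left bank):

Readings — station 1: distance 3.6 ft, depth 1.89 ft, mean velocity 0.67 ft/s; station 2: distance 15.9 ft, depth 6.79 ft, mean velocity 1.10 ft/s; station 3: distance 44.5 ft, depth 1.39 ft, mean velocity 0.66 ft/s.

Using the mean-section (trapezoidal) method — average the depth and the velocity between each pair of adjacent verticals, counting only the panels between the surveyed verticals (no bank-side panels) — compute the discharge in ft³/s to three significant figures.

Panel 1-2: Δb = 12.3 ft, d̄ = (1.89+6.79)/2 = 4.34, v̄ = (0.67+1.10)/2 = 0.885 → q = 12.3×4.34×0.885 = 47.24 ft³/s
Panel 2-3: Δb = 28.6 ft, d̄ = (6.79+1.39)/2 = 4.09, v̄ = (1.10+0.66)/2 = 0.88 → q = 28.6×4.09×0.88 = 102.9 ft³/s
Q = Σ q = 150.2 ft³/s

150 ft³/s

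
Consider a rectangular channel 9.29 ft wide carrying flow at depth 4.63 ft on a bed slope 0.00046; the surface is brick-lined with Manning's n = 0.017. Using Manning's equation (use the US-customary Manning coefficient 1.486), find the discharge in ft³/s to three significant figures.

A = b·y = 9.29 × 4.63 = 43.01 ft²
P = b + 2y = 9.29 + 2×4.63 = 18.55 ft
R = A/P = 43.01/18.55 = 2.319 ft
Q = (1.486/n)·A·R^(2/3)·S^(1/2) = (1.486/0.017) × 43.01 × 2.319^(2/3) × 0.00046^(1/2) = 141.3 ft³/s

141 ft³/s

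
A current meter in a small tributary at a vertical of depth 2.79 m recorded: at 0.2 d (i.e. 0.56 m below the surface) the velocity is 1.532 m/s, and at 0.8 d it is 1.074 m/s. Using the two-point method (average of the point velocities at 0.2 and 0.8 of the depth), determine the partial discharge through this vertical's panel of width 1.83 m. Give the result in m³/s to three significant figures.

6.65 m³/s

v̄ = (1.532 + 1.074) / 2 = 1.303 m/s
q = v̄ × d × w = 1.303 × 2.79 × 1.83 = 6.653 m³/s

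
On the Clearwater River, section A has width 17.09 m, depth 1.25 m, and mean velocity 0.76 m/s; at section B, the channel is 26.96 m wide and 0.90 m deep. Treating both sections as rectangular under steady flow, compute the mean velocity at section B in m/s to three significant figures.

0.669 m/s

Q = A₁V₁ = (17.09×1.25) × 0.76 = 16.24 m³/s
A₂ = 26.96 × 0.90 = 24.26 m²
V₂ = Q/A₂ = 16.24/24.26 = 0.6691 m/s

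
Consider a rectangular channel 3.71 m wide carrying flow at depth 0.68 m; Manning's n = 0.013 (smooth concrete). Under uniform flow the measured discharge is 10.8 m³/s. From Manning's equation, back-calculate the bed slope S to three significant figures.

A = b·y = 3.71 × 0.68 = 2.523 m²
P = b + 2y = 3.71 + 2×0.68 = 5.070 m
R = A/P = 2.523/5.070 = 0.4976 m
S = (Q·n / (1·A·R^(2/3)))² = (10.8×0.013 / (1×2.523×0.6279))² = 0.007855

0.00785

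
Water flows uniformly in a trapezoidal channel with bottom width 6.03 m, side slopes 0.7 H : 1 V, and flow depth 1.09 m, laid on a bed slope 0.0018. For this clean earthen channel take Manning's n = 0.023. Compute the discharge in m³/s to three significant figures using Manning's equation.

A = (b + z·y)·y = (6.03 + 0.7×1.09)×1.09 = 7.404 m²
P = b + 2y√(1+z²) = 6.03 + 2×1.09×√(1+0.7²) = 8.691 m
R = A/P = 7.404/8.691 = 0.8520 m
Q = (1/n)·A·R^(2/3)·S^(1/2) = (1/0.023) × 7.404 × 0.8520^(2/3) × 0.0018^(1/2) = 12.27 m³/s

12.3 m³/s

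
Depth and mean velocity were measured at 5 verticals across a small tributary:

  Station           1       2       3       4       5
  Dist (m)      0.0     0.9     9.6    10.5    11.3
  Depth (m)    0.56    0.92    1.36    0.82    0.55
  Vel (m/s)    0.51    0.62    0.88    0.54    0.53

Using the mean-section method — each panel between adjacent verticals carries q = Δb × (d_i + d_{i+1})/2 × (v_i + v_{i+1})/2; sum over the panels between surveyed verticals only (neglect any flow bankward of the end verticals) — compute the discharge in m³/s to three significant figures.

Panel 1-2: Δb = 0.9 m, d̄ = (0.56+0.92)/2 = 0.74, v̄ = (0.51+0.62)/2 = 0.565 → q = 0.9×0.74×0.565 = 0.3763 m³/s
Panel 2-3: Δb = 8.7 m, d̄ = (0.92+1.36)/2 = 1.14, v̄ = (0.62+0.88)/2 = 0.75 → q = 8.7×1.14×0.75 = 7.439 m³/s
Panel 3-4: Δb = 0.9 m, d̄ = (1.36+0.82)/2 = 1.09, v̄ = (0.88+0.54)/2 = 0.71 → q = 0.9×1.09×0.71 = 0.6965 m³/s
Panel 4-5: Δb = 0.8 m, d̄ = (0.82+0.55)/2 = 0.685, v̄ = (0.54+0.53)/2 = 0.535 → q = 0.8×0.685×0.535 = 0.2932 m³/s
Q = Σ q = 8.804 m³/s

8.80 m³/s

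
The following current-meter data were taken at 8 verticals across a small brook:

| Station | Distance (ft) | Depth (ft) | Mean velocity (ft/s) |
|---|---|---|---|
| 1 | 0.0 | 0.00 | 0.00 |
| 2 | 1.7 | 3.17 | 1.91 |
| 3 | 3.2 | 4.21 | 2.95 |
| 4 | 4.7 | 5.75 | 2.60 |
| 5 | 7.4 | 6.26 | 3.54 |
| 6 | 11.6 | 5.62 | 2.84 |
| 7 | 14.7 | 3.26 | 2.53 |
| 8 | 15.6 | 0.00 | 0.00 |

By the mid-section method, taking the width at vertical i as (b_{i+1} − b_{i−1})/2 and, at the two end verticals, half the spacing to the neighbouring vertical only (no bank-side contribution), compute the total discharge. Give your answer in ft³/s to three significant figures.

211 ft³/s

w_2 = (3.2 − 0.0)/2 = 1.6 ft; q_2 = 1.91 × 3.17 × 1.6 = 9.688 ft³/s
w_3 = (4.7 − 1.7)/2 = 1.5 ft; q_3 = 2.95 × 4.21 × 1.5 = 18.63 ft³/s
w_4 = (7.4 − 3.2)/2 = 2.1 ft; q_4 = 2.60 × 5.75 × 2.1 = 31.40 ft³/s
w_5 = (11.6 − 4.7)/2 = 3.45 ft; q_5 = 3.54 × 6.26 × 3.45 = 76.45 ft³/s
w_6 = (14.7 − 7.4)/2 = 3.65 ft; q_6 = 2.84 × 5.62 × 3.65 = 58.26 ft³/s
w_7 = (15.6 − 11.6)/2 = 2 ft; q_7 = 2.53 × 3.26 × 2 = 16.50 ft³/s
Stations 1, 8 contribute zero (depth or velocity is 0).
Q = Σ qᵢ = 210.9 ft³/s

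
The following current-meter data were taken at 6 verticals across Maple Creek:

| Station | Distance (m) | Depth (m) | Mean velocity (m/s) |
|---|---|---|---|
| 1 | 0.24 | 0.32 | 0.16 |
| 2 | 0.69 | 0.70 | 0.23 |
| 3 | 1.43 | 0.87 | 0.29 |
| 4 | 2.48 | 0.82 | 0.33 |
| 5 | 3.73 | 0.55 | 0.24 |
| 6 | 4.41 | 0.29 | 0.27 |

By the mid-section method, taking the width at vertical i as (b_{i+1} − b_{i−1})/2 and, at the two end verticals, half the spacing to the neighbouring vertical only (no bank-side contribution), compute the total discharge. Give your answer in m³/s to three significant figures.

0.798 m³/s

w_1 = (0.69 − 0.24)/2 = 0.225 m; q_1 = 0.16 × 0.32 × 0.225 = 0.01152 m³/s
w_2 = (1.43 − 0.24)/2 = 0.595 m; q_2 = 0.23 × 0.70 × 0.595 = 0.09580 m³/s
w_3 = (2.48 − 0.69)/2 = 0.895 m; q_3 = 0.29 × 0.87 × 0.895 = 0.2258 m³/s
w_4 = (3.73 − 1.43)/2 = 1.15 m; q_4 = 0.33 × 0.82 × 1.15 = 0.3112 m³/s
w_5 = (4.41 − 2.48)/2 = 0.965 m; q_5 = 0.24 × 0.55 × 0.965 = 0.1274 m³/s
w_6 = (4.41 − 3.73)/2 = 0.34 m; q_6 = 0.27 × 0.29 × 0.34 = 0.02662 m³/s
Q = Σ qᵢ = 0.7983 m³/s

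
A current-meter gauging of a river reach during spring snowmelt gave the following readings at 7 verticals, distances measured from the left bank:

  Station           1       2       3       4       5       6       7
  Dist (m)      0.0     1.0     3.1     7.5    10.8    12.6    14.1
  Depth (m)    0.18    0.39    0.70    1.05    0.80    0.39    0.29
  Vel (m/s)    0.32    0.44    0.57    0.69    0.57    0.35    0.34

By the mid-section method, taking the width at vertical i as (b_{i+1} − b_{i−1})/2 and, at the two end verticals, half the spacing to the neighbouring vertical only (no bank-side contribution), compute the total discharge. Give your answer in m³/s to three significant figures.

w_1 = (1.0 − 0.0)/2 = 0.5 m; q_1 = 0.32 × 0.18 × 0.5 = 0.02880 m³/s
w_2 = (3.1 − 0.0)/2 = 1.55 m; q_2 = 0.44 × 0.39 × 1.55 = 0.2660 m³/s
w_3 = (7.5 − 1.0)/2 = 3.25 m; q_3 = 0.57 × 0.70 × 3.25 = 1.297 m³/s
w_4 = (10.8 − 3.1)/2 = 3.85 m; q_4 = 0.69 × 1.05 × 3.85 = 2.789 m³/s
w_5 = (12.6 − 7.5)/2 = 2.55 m; q_5 = 0.57 × 0.80 × 2.55 = 1.163 m³/s
w_6 = (14.1 − 10.8)/2 = 1.65 m; q_6 = 0.35 × 0.39 × 1.65 = 0.2252 m³/s
w_7 = (14.1 − 12.6)/2 = 0.75 m; q_7 = 0.34 × 0.29 × 0.75 = 0.07395 m³/s
Q = Σ qᵢ = 5.843 m³/s

5.84 m³/s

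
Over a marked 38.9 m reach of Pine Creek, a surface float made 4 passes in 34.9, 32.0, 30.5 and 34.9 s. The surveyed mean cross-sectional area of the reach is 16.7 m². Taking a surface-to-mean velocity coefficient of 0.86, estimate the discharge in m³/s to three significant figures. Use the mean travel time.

t̄ = (34.9 + 32.0 + 30.5 + 34.9) / 4 = 33.075 s
v_surface = L / t̄ = 38.9 / 33.075 = 1.176 m/s
v_mean = 0.86 × 1.176 = 1.011 m/s
Q = A × v_mean = 16.7 × 1.011 = 16.89 m³/s

16.9 m³/s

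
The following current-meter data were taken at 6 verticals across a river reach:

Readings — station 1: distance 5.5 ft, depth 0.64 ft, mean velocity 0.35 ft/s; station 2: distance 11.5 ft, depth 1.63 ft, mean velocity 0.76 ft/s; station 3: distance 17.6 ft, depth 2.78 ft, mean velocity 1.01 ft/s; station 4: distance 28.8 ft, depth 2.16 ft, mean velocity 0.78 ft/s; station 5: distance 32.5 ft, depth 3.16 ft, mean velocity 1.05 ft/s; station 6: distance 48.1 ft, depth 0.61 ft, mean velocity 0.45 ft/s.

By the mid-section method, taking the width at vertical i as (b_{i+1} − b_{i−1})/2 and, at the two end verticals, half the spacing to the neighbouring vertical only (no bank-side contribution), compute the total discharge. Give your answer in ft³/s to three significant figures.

w_1 = (11.5 − 5.5)/2 = 3 ft; q_1 = 0.35 × 0.64 × 3 = 0.6720 ft³/s
w_2 = (17.6 − 5.5)/2 = 6.05 ft; q_2 = 0.76 × 1.63 × 6.05 = 7.495 ft³/s
w_3 = (28.8 − 11.5)/2 = 8.65 ft; q_3 = 1.01 × 2.78 × 8.65 = 24.29 ft³/s
w_4 = (32.5 − 17.6)/2 = 7.45 ft; q_4 = 0.78 × 2.16 × 7.45 = 12.55 ft³/s
w_5 = (48.1 − 28.8)/2 = 9.65 ft; q_5 = 1.05 × 3.16 × 9.65 = 32.02 ft³/s
w_6 = (48.1 − 32.5)/2 = 7.8 ft; q_6 = 0.45 × 0.61 × 7.8 = 2.141 ft³/s
Q = Σ qᵢ = 79.17 ft³/s

79.2 ft³/s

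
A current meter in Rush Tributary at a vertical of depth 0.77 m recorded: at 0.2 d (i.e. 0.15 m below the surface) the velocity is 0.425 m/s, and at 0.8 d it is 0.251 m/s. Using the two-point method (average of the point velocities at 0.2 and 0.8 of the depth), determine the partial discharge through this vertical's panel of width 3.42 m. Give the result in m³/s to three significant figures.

0.890 m³/s

v̄ = (0.425 + 0.251) / 2 = 0.3380 m/s
q = v̄ × d × w = 0.3380 × 0.77 × 3.42 = 0.8901 m³/s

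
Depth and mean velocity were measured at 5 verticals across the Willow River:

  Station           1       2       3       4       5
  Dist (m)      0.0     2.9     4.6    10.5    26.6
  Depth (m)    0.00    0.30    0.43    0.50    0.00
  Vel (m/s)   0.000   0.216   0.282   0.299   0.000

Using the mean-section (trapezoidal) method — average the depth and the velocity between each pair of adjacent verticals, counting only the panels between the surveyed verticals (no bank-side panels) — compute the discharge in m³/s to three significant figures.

Panel 1-2: Δb = 2.9 m, d̄ = (0.00+0.30)/2 = 0.15, v̄ = (0.000+0.216)/2 = 0.108 → q = 2.9×0.15×0.108 = 0.04698 m³/s
Panel 2-3: Δb = 1.7 m, d̄ = (0.30+0.43)/2 = 0.365, v̄ = (0.216+0.282)/2 = 0.249 → q = 1.7×0.365×0.249 = 0.1545 m³/s
Panel 3-4: Δb = 5.9 m, d̄ = (0.43+0.50)/2 = 0.465, v̄ = (0.282+0.299)/2 = 0.2905 → q = 5.9×0.465×0.2905 = 0.7970 m³/s
Panel 4-5: Δb = 16.1 m, d̄ = (0.50+0.00)/2 = 0.25, v̄ = (0.299+0.000)/2 = 0.1495 → q = 16.1×0.25×0.1495 = 0.6017 m³/s
Q = Σ q = 1.600 m³/s

1.60 m³/s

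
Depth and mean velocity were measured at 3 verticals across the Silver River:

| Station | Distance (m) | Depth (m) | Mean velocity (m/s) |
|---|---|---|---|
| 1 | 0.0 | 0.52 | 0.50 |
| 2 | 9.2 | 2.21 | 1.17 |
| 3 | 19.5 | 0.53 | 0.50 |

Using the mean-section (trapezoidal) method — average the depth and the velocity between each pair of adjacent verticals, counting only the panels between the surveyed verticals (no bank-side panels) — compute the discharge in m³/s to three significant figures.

Panel 1-2: Δb = 9.2 m, d̄ = (0.52+2.21)/2 = 1.365, v̄ = (0.50+1.17)/2 = 0.835 → q = 9.2×1.365×0.835 = 10.49 m³/s
Panel 2-3: Δb = 10.3 m, d̄ = (2.21+0.53)/2 = 1.37, v̄ = (1.17+0.50)/2 = 0.835 → q = 10.3×1.37×0.835 = 11.78 m³/s
Q = Σ q = 22.27 m³/s

22.3 m³/s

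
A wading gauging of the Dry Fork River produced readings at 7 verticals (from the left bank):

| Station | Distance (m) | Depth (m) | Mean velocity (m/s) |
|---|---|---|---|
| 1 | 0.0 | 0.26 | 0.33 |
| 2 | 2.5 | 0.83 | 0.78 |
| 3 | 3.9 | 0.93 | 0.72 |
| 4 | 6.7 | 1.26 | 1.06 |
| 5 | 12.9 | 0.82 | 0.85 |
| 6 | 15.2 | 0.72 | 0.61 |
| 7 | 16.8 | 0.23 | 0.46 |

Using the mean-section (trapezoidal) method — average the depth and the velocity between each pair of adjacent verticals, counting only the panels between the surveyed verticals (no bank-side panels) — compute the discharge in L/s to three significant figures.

Panel 1-2: Δb = 2.5 m, d̄ = (0.26+0.83)/2 = 0.545, v̄ = (0.33+0.78)/2 = 0.555 → q = 2.5×0.545×0.555 = 0.7562 m³/s
Panel 2-3: Δb = 1.4 m, d̄ = (0.83+0.93)/2 = 0.88, v̄ = (0.78+0.72)/2 = 0.75 → q = 1.4×0.88×0.75 = 0.9240 m³/s
Panel 3-4: Δb = 2.8 m, d̄ = (0.93+1.26)/2 = 1.095, v̄ = (0.72+1.06)/2 = 0.89 → q = 2.8×1.095×0.89 = 2.729 m³/s
Panel 4-5: Δb = 6.2 m, d̄ = (1.26+0.82)/2 = 1.04, v̄ = (1.06+0.85)/2 = 0.955 → q = 6.2×1.04×0.955 = 6.158 m³/s
Panel 5-6: Δb = 2.3 m, d̄ = (0.82+0.72)/2 = 0.77, v̄ = (0.85+0.61)/2 = 0.73 → q = 2.3×0.77×0.73 = 1.293 m³/s
Panel 6-7: Δb = 1.6 m, d̄ = (0.72+0.23)/2 = 0.475, v̄ = (0.61+0.46)/2 = 0.535 → q = 1.6×0.475×0.535 = 0.4066 m³/s
Q = Σ q = 12.27 m³/s
= 12.27 × 1000 = 12270 L/s

12300 L/s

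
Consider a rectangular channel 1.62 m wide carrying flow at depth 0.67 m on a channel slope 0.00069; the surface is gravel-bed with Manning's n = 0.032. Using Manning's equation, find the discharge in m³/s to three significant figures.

0.456 m³/s

A = b·y = 1.62 × 0.67 = 1.085 m²
P = b + 2y = 1.62 + 2×0.67 = 2.960 m
R = A/P = 1.085/2.960 = 0.3667 m
Q = (1/n)·A·R^(2/3)·S^(1/2) = (1/0.032) × 1.085 × 0.3667^(2/3) × 0.00069^(1/2) = 0.4565 m³/s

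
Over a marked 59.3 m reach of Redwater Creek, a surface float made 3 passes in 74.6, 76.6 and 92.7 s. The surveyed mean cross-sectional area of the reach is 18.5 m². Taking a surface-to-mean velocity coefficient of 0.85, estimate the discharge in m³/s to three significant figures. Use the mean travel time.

11.5 m³/s

t̄ = (74.6 + 76.6 + 92.7) / 3 = 81.3 s
v_surface = L / t̄ = 59.3 / 81.3 = 0.7294 m/s
v_mean = 0.85 × 0.7294 = 0.6200 m/s
Q = A × v_mean = 18.5 × 0.6200 = 11.47 m³/s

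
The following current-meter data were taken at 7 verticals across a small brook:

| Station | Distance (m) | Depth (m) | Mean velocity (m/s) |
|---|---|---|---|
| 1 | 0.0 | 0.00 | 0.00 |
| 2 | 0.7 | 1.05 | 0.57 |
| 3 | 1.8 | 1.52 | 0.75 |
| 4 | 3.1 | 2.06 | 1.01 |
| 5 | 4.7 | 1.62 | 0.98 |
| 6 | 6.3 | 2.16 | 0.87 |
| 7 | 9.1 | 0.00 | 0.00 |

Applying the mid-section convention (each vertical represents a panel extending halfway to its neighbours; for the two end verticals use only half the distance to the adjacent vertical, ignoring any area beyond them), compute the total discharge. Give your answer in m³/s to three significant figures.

11.6 m³/s

w_2 = (1.8 − 0.0)/2 = 0.9 m; q_2 = 0.57 × 1.05 × 0.9 = 0.5387 m³/s
w_3 = (3.1 − 0.7)/2 = 1.2 m; q_3 = 0.75 × 1.52 × 1.2 = 1.368 m³/s
w_4 = (4.7 − 1.8)/2 = 1.45 m; q_4 = 1.01 × 2.06 × 1.45 = 3.017 m³/s
w_5 = (6.3 − 3.1)/2 = 1.6 m; q_5 = 0.98 × 1.62 × 1.6 = 2.540 m³/s
w_6 = (9.1 − 4.7)/2 = 2.2 m; q_6 = 0.87 × 2.16 × 2.2 = 4.134 m³/s
Stations 1, 7 contribute zero (depth or velocity is 0).
Q = Σ qᵢ = 11.60 m³/s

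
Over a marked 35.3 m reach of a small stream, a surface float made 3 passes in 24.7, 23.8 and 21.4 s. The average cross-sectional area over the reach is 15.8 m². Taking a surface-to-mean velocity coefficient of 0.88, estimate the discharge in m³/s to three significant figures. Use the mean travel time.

t̄ = (24.7 + 23.8 + 21.4) / 3 = 23.3 s
v_surface = L / t̄ = 35.3 / 23.3 = 1.515 m/s
v_mean = 0.88 × 1.515 = 1.333 m/s
Q = A × v_mean = 15.8 × 1.333 = 21.06 m³/s

21.1 m³/s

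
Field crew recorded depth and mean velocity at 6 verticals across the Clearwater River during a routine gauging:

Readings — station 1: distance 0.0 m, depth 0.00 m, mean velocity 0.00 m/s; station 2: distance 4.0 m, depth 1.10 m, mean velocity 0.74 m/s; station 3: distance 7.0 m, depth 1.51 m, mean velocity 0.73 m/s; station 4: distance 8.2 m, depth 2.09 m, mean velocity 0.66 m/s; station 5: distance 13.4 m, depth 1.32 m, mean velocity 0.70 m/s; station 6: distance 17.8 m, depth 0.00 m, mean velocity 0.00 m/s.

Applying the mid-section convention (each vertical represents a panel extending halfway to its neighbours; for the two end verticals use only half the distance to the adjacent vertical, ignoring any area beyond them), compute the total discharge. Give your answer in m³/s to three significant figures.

14.0 m³/s

w_2 = (7.0 − 0.0)/2 = 3.5 m; q_2 = 0.74 × 1.10 × 3.5 = 2.849 m³/s
w_3 = (8.2 − 4.0)/2 = 2.1 m; q_3 = 0.73 × 1.51 × 2.1 = 2.315 m³/s
w_4 = (13.4 − 7.0)/2 = 3.2 m; q_4 = 0.66 × 2.09 × 3.2 = 4.414 m³/s
w_5 = (17.8 − 8.2)/2 = 4.8 m; q_5 = 0.70 × 1.32 × 4.8 = 4.435 m³/s
Stations 1, 6 contribute zero (depth or velocity is 0).
Q = Σ qᵢ = 14.01 m³/s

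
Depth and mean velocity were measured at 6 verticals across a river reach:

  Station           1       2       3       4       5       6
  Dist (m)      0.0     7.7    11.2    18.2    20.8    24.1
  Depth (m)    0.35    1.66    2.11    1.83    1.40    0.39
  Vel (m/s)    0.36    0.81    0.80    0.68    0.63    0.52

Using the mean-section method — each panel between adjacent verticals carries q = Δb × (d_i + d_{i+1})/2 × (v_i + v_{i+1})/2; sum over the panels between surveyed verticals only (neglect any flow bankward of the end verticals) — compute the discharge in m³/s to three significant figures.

24.5 m³/s

Panel 1-2: Δb = 7.7 m, d̄ = (0.35+1.66)/2 = 1.005, v̄ = (0.36+0.81)/2 = 0.585 → q = 7.7×1.005×0.585 = 4.527 m³/s
Panel 2-3: Δb = 3.5 m, d̄ = (1.66+2.11)/2 = 1.885, v̄ = (0.81+0.80)/2 = 0.805 → q = 3.5×1.885×0.805 = 5.311 m³/s
Panel 3-4: Δb = 7 m, d̄ = (2.11+1.83)/2 = 1.97, v̄ = (0.80+0.68)/2 = 0.74 → q = 7×1.97×0.74 = 10.20 m³/s
Panel 4-5: Δb = 2.6 m, d̄ = (1.83+1.40)/2 = 1.615, v̄ = (0.68+0.63)/2 = 0.655 → q = 2.6×1.615×0.655 = 2.750 m³/s
Panel 5-6: Δb = 3.3 m, d̄ = (1.40+0.39)/2 = 0.895, v̄ = (0.63+0.52)/2 = 0.575 → q = 3.3×0.895×0.575 = 1.698 m³/s
Q = Σ q = 24.49 m³/s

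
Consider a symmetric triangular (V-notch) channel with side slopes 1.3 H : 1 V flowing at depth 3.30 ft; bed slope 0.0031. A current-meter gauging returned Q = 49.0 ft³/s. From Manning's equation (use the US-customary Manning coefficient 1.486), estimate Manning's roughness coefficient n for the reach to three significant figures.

0.0286

A = z·y² = 1.3×3.30² = 14.16 ft²
P = 2y√(1+z²) = 2×3.30×√(1+1.3²) = 10.82 ft
R = A/P = 14.16/10.82 = 1.308 ft
n = (1.486/Q)·A·R^(2/3)·S^(1/2) = (1.486/49.0) × 14.16 × 1.196 × 0.05568 = 0.02859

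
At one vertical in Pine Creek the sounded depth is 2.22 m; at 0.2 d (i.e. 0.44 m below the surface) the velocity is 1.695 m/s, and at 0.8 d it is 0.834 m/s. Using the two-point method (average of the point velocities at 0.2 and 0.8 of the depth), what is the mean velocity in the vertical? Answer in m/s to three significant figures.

1.26 m/s

v̄ = (1.695 + 0.834) / 2 = 1.265 m/s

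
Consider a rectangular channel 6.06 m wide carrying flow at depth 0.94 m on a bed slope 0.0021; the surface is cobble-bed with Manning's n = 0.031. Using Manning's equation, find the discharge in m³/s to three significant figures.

6.75 m³/s

A = b·y = 6.06 × 0.94 = 5.696 m²
P = b + 2y = 6.06 + 2×0.94 = 7.940 m
R = A/P = 5.696/7.940 = 0.7174 m
Q = (1/n)·A·R^(2/3)·S^(1/2) = (1/0.031) × 5.696 × 0.7174^(2/3) × 0.0021^(1/2) = 6.748 m³/s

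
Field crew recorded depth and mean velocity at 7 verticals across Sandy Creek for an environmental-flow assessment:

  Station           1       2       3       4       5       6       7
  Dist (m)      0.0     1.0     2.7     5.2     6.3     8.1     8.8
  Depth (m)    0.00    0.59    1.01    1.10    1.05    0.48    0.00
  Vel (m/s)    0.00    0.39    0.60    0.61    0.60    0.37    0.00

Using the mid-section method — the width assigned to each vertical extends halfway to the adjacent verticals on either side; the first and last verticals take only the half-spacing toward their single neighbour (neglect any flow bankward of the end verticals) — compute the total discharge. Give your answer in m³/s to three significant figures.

w_2 = (2.7 − 0.0)/2 = 1.35 m; q_2 = 0.39 × 0.59 × 1.35 = 0.3106 m³/s
w_3 = (5.2 − 1.0)/2 = 2.1 m; q_3 = 0.60 × 1.01 × 2.1 = 1.273 m³/s
w_4 = (6.3 − 2.7)/2 = 1.8 m; q_4 = 0.61 × 1.10 × 1.8 = 1.208 m³/s
w_5 = (8.1 − 5.2)/2 = 1.45 m; q_5 = 0.60 × 1.05 × 1.45 = 0.9135 m³/s
w_6 = (8.8 − 6.3)/2 = 1.25 m; q_6 = 0.37 × 0.48 × 1.25 = 0.2220 m³/s
Stations 1, 7 contribute zero (depth or velocity is 0).
Q = Σ qᵢ = 3.927 m³/s

3.93 m³/s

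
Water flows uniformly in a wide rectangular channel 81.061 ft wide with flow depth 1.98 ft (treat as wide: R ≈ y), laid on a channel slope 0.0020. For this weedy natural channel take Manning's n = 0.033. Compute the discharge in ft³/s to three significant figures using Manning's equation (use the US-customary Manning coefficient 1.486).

510 ft³/s

A = b·y = 81.061 × 1.98 = 160.5 ft²
Wide channel: R ≈ y = 1.98 ft
Q = (1.486/n)·A·R^(2/3)·S^(1/2) = (1.486/0.033) × 160.5 × 1.980^(2/3) × 0.0020^(1/2) = 509.7 ft³/s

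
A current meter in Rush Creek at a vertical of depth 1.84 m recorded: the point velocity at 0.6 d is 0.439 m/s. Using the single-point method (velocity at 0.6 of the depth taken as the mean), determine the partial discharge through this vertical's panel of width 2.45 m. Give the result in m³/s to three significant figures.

1.98 m³/s

v̄ = v₀.₆ = 0.439 m/s
q = v̄ × d × w = 0.4390 × 1.84 × 2.45 = 1.979 m³/s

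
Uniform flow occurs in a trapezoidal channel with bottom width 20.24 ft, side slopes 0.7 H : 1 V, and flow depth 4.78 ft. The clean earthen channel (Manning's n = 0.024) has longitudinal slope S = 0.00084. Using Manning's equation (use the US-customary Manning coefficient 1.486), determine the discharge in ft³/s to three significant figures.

469 ft³/s

A = (b + z·y)·y = (20.24 + 0.7×4.78)×4.78 = 112.7 ft²
P = b + 2y√(1+z²) = 20.24 + 2×4.78×√(1+0.7²) = 31.91 ft
R = A/P = 112.7/31.91 = 3.533 ft
Q = (1.486/n)·A·R^(2/3)·S^(1/2) = (1.486/0.024) × 112.7 × 3.533^(2/3) × 0.00084^(1/2) = 469.3 ft³/s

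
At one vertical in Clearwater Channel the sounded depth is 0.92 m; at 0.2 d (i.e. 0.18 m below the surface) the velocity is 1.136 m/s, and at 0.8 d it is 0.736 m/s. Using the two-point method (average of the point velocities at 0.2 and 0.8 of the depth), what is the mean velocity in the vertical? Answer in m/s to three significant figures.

v̄ = (1.136 + 0.736) / 2 = 0.9360 m/s

0.936 m/s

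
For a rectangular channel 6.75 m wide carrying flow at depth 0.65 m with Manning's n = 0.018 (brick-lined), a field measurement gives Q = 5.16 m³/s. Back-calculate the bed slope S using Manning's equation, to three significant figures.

0.00101

A = b·y = 6.75 × 0.65 = 4.388 m²
P = b + 2y = 6.75 + 2×0.65 = 8.050 m
R = A/P = 4.388/8.050 = 0.5450 m
S = (Q·n / (1·A·R^(2/3)))² = (5.16×0.018 / (1×4.388×0.6672))² = 0.001007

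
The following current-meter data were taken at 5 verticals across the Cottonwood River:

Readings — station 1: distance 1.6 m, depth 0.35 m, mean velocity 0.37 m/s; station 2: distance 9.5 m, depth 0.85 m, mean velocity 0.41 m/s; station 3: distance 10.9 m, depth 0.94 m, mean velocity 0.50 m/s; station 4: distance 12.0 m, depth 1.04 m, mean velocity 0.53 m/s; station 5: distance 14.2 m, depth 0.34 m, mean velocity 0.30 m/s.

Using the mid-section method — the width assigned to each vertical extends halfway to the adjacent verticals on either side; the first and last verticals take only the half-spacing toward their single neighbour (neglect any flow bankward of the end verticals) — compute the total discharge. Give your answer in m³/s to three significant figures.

3.74 m³/s

w_1 = (9.5 − 1.6)/2 = 3.95 m; q_1 = 0.37 × 0.35 × 3.95 = 0.5115 m³/s
w_2 = (10.9 − 1.6)/2 = 4.65 m; q_2 = 0.41 × 0.85 × 4.65 = 1.621 m³/s
w_3 = (12.0 − 9.5)/2 = 1.25 m; q_3 = 0.50 × 0.94 × 1.25 = 0.5875 m³/s
w_4 = (14.2 − 10.9)/2 = 1.65 m; q_4 = 0.53 × 1.04 × 1.65 = 0.9095 m³/s
w_5 = (14.2 − 12.0)/2 = 1.1 m; q_5 = 0.30 × 0.34 × 1.1 = 0.1122 m³/s
Q = Σ qᵢ = 3.741 m³/s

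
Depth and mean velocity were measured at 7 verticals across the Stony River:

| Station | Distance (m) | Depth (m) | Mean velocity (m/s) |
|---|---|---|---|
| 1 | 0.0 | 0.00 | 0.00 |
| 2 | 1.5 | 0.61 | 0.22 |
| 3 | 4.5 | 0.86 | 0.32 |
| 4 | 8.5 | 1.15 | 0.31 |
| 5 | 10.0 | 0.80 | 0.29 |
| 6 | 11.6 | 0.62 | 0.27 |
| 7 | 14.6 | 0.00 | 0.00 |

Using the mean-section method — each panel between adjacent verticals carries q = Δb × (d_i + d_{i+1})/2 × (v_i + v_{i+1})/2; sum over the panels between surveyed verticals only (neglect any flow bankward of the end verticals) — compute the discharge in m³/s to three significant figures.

Panel 1-2: Δb = 1.5 m, d̄ = (0.00+0.61)/2 = 0.305, v̄ = (0.00+0.22)/2 = 0.11 → q = 1.5×0.305×0.11 = 0.05033 m³/s
Panel 2-3: Δb = 3 m, d̄ = (0.61+0.86)/2 = 0.735, v̄ = (0.22+0.32)/2 = 0.27 → q = 3×0.735×0.27 = 0.5954 m³/s
Panel 3-4: Δb = 4 m, d̄ = (0.86+1.15)/2 = 1.005, v̄ = (0.32+0.31)/2 = 0.315 → q = 4×1.005×0.315 = 1.266 m³/s
Panel 4-5: Δb = 1.5 m, d̄ = (1.15+0.80)/2 = 0.975, v̄ = (0.31+0.29)/2 = 0.3 → q = 1.5×0.975×0.3 = 0.4388 m³/s
Panel 5-6: Δb = 1.6 m, d̄ = (0.80+0.62)/2 = 0.71, v̄ = (0.29+0.27)/2 = 0.28 → q = 1.6×0.71×0.28 = 0.3181 m³/s
Panel 6-7: Δb = 3 m, d̄ = (0.62+0.00)/2 = 0.31, v̄ = (0.27+0.00)/2 = 0.135 → q = 3×0.31×0.135 = 0.1256 m³/s
Q = Σ q = 2.794 m³/s

2.79 m³/s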